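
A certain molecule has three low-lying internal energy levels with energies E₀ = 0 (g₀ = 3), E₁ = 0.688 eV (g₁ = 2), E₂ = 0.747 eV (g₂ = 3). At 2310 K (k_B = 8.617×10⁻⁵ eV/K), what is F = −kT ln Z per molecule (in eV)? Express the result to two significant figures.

k_BT = 8.617×10⁻⁵ × 2310 K = 0.1991 eV.
Eᵢ/kT = 0, 3.456, 3.752.
Z = Σ gᵢe^(−Eᵢ/kT) = 3·e^(−0) + 2·e^(−3.456) + 3·e^(−3.752) = 3.000 + 0.06311 + 0.07041 = 3.134.
F = −kT ln Z = −0.1991 × ln(3.134) = −0.1991 × 1.142 = -0.23 eV.

-0.23 eV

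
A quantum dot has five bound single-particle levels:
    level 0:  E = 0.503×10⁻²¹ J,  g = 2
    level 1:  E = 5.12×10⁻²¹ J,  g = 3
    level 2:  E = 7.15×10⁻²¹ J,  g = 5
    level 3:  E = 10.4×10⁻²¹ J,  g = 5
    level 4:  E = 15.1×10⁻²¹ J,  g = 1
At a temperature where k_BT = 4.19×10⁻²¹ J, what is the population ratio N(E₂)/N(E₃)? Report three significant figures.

2.17

n₂/n₃ = (g₂/g₃) exp[−(E₂−E₃)/kT] = (5/5) × exp(−(-3.25 ×10⁻²¹ J)/(4.19 ×10⁻²¹ J)) = (5/5) × exp(0.77566) = 2.17.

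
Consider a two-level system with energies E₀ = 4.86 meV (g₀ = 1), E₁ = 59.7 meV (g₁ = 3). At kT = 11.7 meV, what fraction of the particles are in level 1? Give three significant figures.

Eᵢ/kT = 0.41538, 5.1026.
Z = Σ gᵢe^(−Eᵢ/kT) = 1·e^(−0.41538) + 3·e^(−5.1026) = 0.66009 + 0.018243 = 0.67833.
P₁ = g₁ e^(−E₁/kT) / Z = 0.018243/0.67833 = 0.0269.

0.0269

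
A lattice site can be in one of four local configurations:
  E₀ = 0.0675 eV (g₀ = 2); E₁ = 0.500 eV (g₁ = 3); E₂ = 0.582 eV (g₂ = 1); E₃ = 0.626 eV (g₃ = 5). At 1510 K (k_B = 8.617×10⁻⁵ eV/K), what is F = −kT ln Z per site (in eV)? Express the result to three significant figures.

-0.0348 eV

k_BT = 8.617×10⁻⁵ × 1510 K = 0.13012 eV.
Eᵢ/kT = 0.51875, 3.8426, 4.4728, 4.8109.
Z = Σ gᵢe^(−Eᵢ/kT) = 2·e^(−0.51875) + 3·e^(−3.8426) + 1·e^(−4.4728) + 5·e^(−4.8109) = 1.1905 + 0.064313 + 0.011415 + 0.040703 = 1.3069.
F = −kT ln Z = −0.13012 × ln(1.3069) = −0.13012 × 0.26766 = -0.0348 eV.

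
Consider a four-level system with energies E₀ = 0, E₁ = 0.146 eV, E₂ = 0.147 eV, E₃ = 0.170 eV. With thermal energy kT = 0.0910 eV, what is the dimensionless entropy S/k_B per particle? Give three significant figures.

Eᵢ/kT = 0, 1.6044, 1.6154, 1.8681.
Z = Σ e^(−Eᵢ/kT) = e^(−0) + e^(−1.6044) + e^(−1.6154) + e^(−1.8681) = 1.0000 + 0.20101 + 0.19881 + 0.15442 = 1.5542.
⟨E⟩ = Σ EᵢPᵢ = 0.054577 eV.
S/k_B = ln Z + ⟨E⟩/kT = ln(1.5542) + 0.054577/0.0910 = 0.44096 + 0.59975 = 1.04.

1.04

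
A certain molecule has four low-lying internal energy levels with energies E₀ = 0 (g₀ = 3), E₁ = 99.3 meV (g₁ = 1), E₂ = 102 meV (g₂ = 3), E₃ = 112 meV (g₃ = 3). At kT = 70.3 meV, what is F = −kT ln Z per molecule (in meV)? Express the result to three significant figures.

-107 meV

Eᵢ/kT = 0, 1.4125, 1.4509, 1.5932.
Z = Σ gᵢe^(−Eᵢ/kT) = 3·e^(−0) + 1·e^(−1.4125) + 3·e^(−1.4509) + 3·e^(−1.5932) = 3.0000 + 0.24353 + 0.70308 + 0.60982 = 4.5564.
F = −kT ln Z = −70.3 × ln(4.5564) = −70.3 × 1.5165 = -107 meV.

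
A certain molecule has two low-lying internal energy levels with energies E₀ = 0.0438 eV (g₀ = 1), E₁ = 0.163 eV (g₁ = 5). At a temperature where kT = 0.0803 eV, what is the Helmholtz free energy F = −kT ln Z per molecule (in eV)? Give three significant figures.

-0.0170 eV

Eᵢ/kT = 0.54545, 2.0299.
Z = Σ gᵢe^(−Eᵢ/kT) = 1·e^(−0.54545) + 5·e^(−2.0299) = 0.57958 + 0.65674 = 1.2363.
F = −kT ln Z = −0.0803 × ln(1.2363) = −0.0803 × 0.21212 = -0.0170 eV.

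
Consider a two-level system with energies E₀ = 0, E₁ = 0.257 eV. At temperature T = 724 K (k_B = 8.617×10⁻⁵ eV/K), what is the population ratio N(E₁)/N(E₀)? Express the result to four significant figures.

k_BT = 8.617×10⁻⁵ × 724 K = 0.0623871 eV.
n₁/n₀ = exp[−(E₁−E₀)/kT] = exp(−(0.257 eV)/(0.0623871 eV)) = exp(-4.11944) = 0.01625.

0.01625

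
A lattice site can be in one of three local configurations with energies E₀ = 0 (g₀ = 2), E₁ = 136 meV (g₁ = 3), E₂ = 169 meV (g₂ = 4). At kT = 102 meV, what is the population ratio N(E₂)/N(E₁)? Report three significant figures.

n₂/n₁ = (g₂/g₁) exp[−(E₂−E₁)/kT] = (4/3) × exp(−(33 meV)/(102 meV)) = (4/3) × exp(-0.32353) = 0.965.

0.965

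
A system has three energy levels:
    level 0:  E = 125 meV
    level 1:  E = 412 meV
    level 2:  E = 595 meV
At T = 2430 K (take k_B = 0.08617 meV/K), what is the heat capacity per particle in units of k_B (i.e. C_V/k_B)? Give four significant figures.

k_BT = 0.08617 × 2430 K = 209.393 meV.
Eᵢ/kT = 0.596964, 1.96759, 2.84155.
Z = Σ e^(−Eᵢ/kT) = e^(−0.596964) + e^(−1.96759) + e^(−2.84155) = 0.550480 + 0.139793 + 0.0583352 = 0.748608.
⟨E⟩ = 215.218 meV, ⟨E²⟩ = 70774.5 meV².
C_V/k_B = (⟨E²⟩ − ⟨E⟩²)/(kT)² = (70774.5 − 46318.8)/43845.4 = 0.5578.

0.5578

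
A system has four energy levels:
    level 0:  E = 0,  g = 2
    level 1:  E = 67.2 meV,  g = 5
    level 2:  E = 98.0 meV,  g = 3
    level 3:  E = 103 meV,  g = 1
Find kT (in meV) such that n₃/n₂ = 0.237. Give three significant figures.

n₃/n₂ = (g₃/g₂) exp[−(E₃−E₂)/kT] = 0.237.
⇒ (E₃−E₂)/kT = ln((1/3)/0.237) = ln(1.4065) = 0.34110.
kT = 5.0 meV / 0.34110 = 14.7 meV.

14.7 meV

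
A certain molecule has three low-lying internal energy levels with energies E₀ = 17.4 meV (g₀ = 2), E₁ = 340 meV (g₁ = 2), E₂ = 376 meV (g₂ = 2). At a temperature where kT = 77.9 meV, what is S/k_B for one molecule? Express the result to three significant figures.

Eᵢ/kT = 0.22336, 4.3646, 4.8267.
Z = Σ gᵢe^(−Eᵢ/kT) = 2·e^(−0.22336) + 2·e^(−4.3646) + 2·e^(−4.8267) = 1.5997 + 0.025439 + 0.016026 = 1.6412.
⟨E⟩ = Σ EᵢPᵢ = 25.902 meV.
S/k_B = ln Z + ⟨E⟩/kT = ln(1.6412) + 25.902/77.9 = 0.49543 + 0.33250 = 0.828.

0.828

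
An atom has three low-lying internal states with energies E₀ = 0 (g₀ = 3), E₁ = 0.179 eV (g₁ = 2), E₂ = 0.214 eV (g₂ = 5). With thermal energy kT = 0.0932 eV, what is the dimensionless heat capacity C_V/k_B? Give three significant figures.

Eᵢ/kT = 0, 1.9206, 2.2961.
Z = Σ gᵢe^(−Eᵢ/kT) = 3·e^(−0) + 2·e^(−1.9206) + 5·e^(−2.2961) = 3.0000 + 0.29304 + 0.50325 = 3.7963.
⟨E⟩ = 0.042186 eV, ⟨E²⟩ = 0.0085441 eV².
C_V/k_B = (⟨E²⟩ − ⟨E⟩²)/(kT)² = (0.0085441 − 0.0017797)/0.0086862 = 0.779.

0.779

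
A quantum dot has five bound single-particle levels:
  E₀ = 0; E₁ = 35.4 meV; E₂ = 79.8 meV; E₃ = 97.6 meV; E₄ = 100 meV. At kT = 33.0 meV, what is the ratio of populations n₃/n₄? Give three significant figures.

n₃/n₄ = exp[−(E₃−E₄)/kT] = exp(−(-2.4 meV)/(33.0 meV)) = exp(0.072727) = 1.08.

1.08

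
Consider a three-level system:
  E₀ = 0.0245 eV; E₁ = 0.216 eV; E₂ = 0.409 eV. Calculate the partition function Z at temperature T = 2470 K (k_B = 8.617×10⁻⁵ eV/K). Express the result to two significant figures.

k_BT = 8.617×10⁻⁵ × 2470 K = 0.2128 eV.
Eᵢ/kT = 0.1151, 1.015, 1.922.
Z = Σ e^(−Eᵢ/kT) = e^(−0.1151) + e^(−1.015) + e^(−1.922) = 0.8913 + 0.3624 + 0.1463 = 1.400.

Z = 1.4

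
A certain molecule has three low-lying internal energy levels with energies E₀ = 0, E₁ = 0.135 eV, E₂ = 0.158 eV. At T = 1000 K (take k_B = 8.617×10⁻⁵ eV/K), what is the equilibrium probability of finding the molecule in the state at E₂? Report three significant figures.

k_BT = 8.617×10⁻⁵ × 1000 K = 0.086170 eV.
Eᵢ/kT = 0, 1.5667, 1.8336.
Z = Σ e^(−Eᵢ/kT) = e^(−0) + e^(−1.5667) + e^(−1.8336) = 1.0000 + 0.20873 + 0.15984 = 1.3686.
P₂ = e^(−E₂/kT) / Z = 0.15984/1.3686 = 0.117.

0.117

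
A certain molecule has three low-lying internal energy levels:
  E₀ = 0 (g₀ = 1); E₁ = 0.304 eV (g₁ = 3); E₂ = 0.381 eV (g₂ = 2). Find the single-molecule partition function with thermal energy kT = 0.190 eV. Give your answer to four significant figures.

Z = 1.875

Eᵢ/kT = 0, 1.60000, 2.00526.
Z = Σ gᵢe^(−Eᵢ/kT) = 1·e^(−0) + 3·e^(−1.60000) + 2·e^(−2.00526) = 1.00000 + 0.605690 + 0.269251 = 1.87494.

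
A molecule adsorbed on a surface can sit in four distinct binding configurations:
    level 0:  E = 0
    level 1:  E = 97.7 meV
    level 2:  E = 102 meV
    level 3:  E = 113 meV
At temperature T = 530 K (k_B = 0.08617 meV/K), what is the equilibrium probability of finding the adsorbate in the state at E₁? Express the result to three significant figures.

k_BT = 0.08617 × 530 K = 45.670 meV.
Eᵢ/kT = 0, 2.1393, 2.2334, 2.4743.
Z = Σ e^(−Eᵢ/kT) = e^(−0) + e^(−2.1393) + e^(−2.2334) + e^(−2.4743) = 1.0000 + 0.11774 + 0.10716 + 0.084222 = 1.3091.
P₁ = e^(−E₁/kT) / Z = 0.11774/1.3091 = 0.0899.

0.0899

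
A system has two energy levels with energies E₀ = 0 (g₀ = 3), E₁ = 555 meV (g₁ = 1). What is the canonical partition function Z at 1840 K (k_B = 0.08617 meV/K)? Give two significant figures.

k_BT = 0.08617 × 1840 K = 158.6 meV.
Eᵢ/kT = 0, 3.499.
Z = Σ gᵢe^(−Eᵢ/kT) = 3·e^(−0) + 1·e^(−3.499) = 3.000 + 0.03023 = 3.030.

Z = 3.0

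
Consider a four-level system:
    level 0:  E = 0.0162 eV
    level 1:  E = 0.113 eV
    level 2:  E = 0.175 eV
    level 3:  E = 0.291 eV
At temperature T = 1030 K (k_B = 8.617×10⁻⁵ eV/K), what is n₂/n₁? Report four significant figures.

k_BT = 8.617×10⁻⁵ × 1030 K = 0.0887551 eV.
n₂/n₁ = exp[−(E₂−E₁)/kT] = exp(−(0.062 eV)/(0.0887551 eV)) = exp(-0.698551) = 0.4973.

0.4973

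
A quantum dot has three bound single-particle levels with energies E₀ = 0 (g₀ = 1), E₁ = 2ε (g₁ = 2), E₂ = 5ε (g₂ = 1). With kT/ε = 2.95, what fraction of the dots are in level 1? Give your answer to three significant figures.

0.462

Eᵢ/kT = 0, 0.67797, 1.6949.
Z = Σ gᵢe^(−Eᵢ/kT) = 1·e^(−0) + 2·e^(−0.67797) + 1·e^(−1.6949) = 1.0000 + 1.0153 + 0.18362 = 2.1989.
P₁ = g₁ e^(−E₁/kT) / Z = 1.0153/2.1989 = 0.462.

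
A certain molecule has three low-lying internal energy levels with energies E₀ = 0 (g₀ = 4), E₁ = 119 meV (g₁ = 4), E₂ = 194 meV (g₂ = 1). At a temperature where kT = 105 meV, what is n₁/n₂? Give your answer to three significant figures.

8.17

n₁/n₂ = (g₁/g₂) exp[−(E₁−E₂)/kT] = (4/1) × exp(−(-75 meV)/(105 meV)) = (4/1) × exp(0.71429) = 8.17.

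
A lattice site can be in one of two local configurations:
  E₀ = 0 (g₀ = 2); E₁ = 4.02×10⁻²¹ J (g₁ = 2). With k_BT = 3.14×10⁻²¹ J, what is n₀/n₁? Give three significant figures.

3.60

n₀/n₁ = (g₀/g₁) exp[−(E₀−E₁)/kT] = (2/2) × exp(−(-4.02 ×10⁻²¹ J)/(3.14 ×10⁻²¹ J)) = (2/2) × exp(1.2803) = 3.60.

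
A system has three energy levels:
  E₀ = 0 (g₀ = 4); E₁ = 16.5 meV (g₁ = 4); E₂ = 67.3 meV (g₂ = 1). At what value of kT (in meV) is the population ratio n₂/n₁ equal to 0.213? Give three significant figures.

317 meV

n₂/n₁ = (g₂/g₁) exp[−(E₂−E₁)/kT] = 0.213.
⇒ (E₂−E₁)/kT = ln((1/4)/0.213) = ln(1.1737) = 0.16016.
kT = 50.8 meV / 0.16016 = 317 meV.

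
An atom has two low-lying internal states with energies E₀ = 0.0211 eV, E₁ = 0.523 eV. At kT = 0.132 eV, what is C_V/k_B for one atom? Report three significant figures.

0.309

Eᵢ/kT = 0.15985, 3.9621.
Z = Σ e^(−Eᵢ/kT) = e^(−0.15985) + e^(−3.9621) = 0.85227 + 0.019023 = 0.87129.
⟨E⟩ = 0.032058 eV, ⟨E²⟩ = 0.0064075 eV².
C_V/k_B = (⟨E²⟩ − ⟨E⟩²)/(kT)² = (0.0064075 − 0.0010277)/0.017424 = 0.309.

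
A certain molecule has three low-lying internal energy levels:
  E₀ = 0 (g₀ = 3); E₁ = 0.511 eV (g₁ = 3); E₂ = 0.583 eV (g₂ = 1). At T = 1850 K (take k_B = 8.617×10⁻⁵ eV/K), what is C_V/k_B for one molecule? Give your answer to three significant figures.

k_BT = 8.617×10⁻⁵ × 1850 K = 0.15941 eV.
Eᵢ/kT = 0, 3.2056, 3.6572.
Z = Σ gᵢe^(−Eᵢ/kT) = 3·e^(−0) + 3·e^(−3.2056) + 1·e^(−3.6572) = 3.0000 + 0.12160 + 0.025805 = 3.1474.
⟨E⟩ = 0.024522 eV, ⟨E²⟩ = 0.012875 eV².
C_V/k_B = (⟨E²⟩ − ⟨E⟩²)/(kT)² = (0.012875 − 0.00060133)/0.025412 = 0.483.

0.483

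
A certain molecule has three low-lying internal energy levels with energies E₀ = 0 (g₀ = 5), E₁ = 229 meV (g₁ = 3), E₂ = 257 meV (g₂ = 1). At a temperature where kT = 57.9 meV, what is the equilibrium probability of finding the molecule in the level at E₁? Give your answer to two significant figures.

Eᵢ/kT = 0, 3.955, 4.439.
Z = Σ gᵢe^(−Eᵢ/kT) = 5·e^(−0) + 3·e^(−3.955) + 1·e^(−4.439) = 5.000 + 0.05748 + 0.01181 = 5.069.
P₁ = g₁ e^(−E₁/kT) / Z = 0.05748/5.069 = 0.011.

0.011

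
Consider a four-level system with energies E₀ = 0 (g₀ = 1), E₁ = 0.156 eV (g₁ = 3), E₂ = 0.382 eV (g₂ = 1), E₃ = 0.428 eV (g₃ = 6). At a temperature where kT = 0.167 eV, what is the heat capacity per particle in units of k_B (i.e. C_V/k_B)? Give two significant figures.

0.83

Eᵢ/kT = 0, 0.9341, 2.287, 2.563.
Z = Σ gᵢe^(−Eᵢ/kT) = 1·e^(−0) + 3·e^(−0.9341) + 1·e^(−2.287) + 6·e^(−2.563) = 1.000 + 1.179 + 0.1016 + 0.4624 = 2.743.
⟨E⟩ = 0.1534 eV, ⟨E²⟩ = 0.04675 eV².
C_V/k_B = (⟨E²⟩ − ⟨E⟩²)/(kT)² = (0.04675 − 0.02353)/0.02789 = 0.83.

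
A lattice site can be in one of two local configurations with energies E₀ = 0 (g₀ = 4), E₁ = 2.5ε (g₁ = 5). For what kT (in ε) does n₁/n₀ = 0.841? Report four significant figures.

n₁/n₀ = (g₁/g₀) exp[−(E₁−E₀)/kT] = 0.841.
⇒ (E₁−E₀)/kT = ln((5/4)/0.841) = ln(1.48633) = 0.396310.
kT = 2.5ε / 0.396310 = 6.308 ε.

6.308 ε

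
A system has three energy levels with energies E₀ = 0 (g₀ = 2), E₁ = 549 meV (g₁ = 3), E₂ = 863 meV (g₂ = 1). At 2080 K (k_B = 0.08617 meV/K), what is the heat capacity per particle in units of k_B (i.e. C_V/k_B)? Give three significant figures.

k_BT = 0.08617 × 2080 K = 179.23 meV.
Eᵢ/kT = 0, 3.0631, 4.8150.
Z = Σ gᵢe^(−Eᵢ/kT) = 2·e^(−0) + 3·e^(−3.0631) + 1·e^(−4.8150) = 2.0000 + 0.14023 + 0.0081072 = 2.1483.
⟨E⟩ = 39.093 meV, ⟨E²⟩ = 22485 meV².
C_V/k_B = (⟨E²⟩ − ⟨E⟩²)/(kT)² = (22485 − 1528.3)/32123 = 0.652.

0.652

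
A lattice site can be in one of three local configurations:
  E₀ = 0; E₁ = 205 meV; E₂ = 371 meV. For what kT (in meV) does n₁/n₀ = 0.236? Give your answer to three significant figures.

142 meV

n₁/n₀ = exp[−(E₁−E₀)/kT] = 0.236.
⇒ (E₁−E₀)/kT = ln(1/0.236) = ln(4.2373) = 1.4439.
kT = 205 meV / 1.4439 = 142 meV.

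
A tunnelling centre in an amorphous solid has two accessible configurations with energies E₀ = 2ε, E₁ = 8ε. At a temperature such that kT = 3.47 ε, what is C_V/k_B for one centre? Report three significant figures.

0.383

Eᵢ/kT = 0.57637, 2.3055.
Z = Σ e^(−Eᵢ/kT) = e^(−0.57637) + e^(−2.3055) = 0.56193 + 0.099709 = 0.66164.
⟨E⟩ = 2.9042 ε, ⟨E²⟩ = 13.042 ε².
C_V/k_B = (⟨E²⟩ − ⟨E⟩²)/(kT)² = (13.042 − 8.4344)/12.041 = 0.383.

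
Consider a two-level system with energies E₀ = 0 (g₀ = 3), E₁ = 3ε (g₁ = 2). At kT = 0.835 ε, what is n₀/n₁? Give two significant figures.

n₀/n₁ = (g₀/g₁) exp[−(E₀−E₁)/kT] = (3/2) × exp(−(-3ε)/(0.835ε)) = (3/2) × exp(3.593) = 55.

55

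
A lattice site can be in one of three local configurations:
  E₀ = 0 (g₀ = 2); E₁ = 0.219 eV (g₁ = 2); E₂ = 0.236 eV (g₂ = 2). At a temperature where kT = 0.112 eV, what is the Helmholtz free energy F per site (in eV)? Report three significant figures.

-0.104 eV

Eᵢ/kT = 0, 1.9554, 2.1071.
Z = Σ gᵢe^(−Eᵢ/kT) = 2·e^(−0) + 2·e^(−1.9554) + 2·e^(−2.1071) = 2.0000 + 0.28302 + 0.24318 = 2.5262.
F = −kT ln Z = −0.112 × ln(2.5262) = −0.112 × 0.92672 = -0.104 eV.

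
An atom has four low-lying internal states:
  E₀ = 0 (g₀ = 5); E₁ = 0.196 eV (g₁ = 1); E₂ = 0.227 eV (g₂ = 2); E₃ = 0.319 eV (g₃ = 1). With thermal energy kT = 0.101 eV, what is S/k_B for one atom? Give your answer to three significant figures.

1.85

Eᵢ/kT = 0, 1.9406, 2.2475, 3.1584.
Z = Σ gᵢe^(−Eᵢ/kT) = 5·e^(−0) + 1·e^(−1.9406) + 2·e^(−2.2475) + 1·e^(−3.1584) = 5.0000 + 0.14362 + 0.21133 + 0.042494 = 5.3974.
⟨E⟩ = Σ EᵢPᵢ = 0.016615 eV.
S/k_B = ln Z + ⟨E⟩/kT = ln(5.3974) + 0.016615/0.101 = 1.6859 + 0.16450 = 1.85.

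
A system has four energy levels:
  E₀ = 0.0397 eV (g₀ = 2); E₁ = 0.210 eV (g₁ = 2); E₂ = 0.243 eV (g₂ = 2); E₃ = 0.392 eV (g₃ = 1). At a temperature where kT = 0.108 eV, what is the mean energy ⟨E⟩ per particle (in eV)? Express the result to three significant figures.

Eᵢ/kT = 0.36759, 1.9444, 2.2500, 3.6296.
Z = Σ gᵢe^(−Eᵢ/kT) = 2·e^(−0.36759) + 2·e^(−1.9444) + 2·e^(−2.2500) + 1·e^(−3.6296) = 1.3848 + 0.28615 + 0.21080 + 0.026527 = 1.9083.
⟨E⟩ = Σ Eᵢ gᵢe^(−Eᵢ/kT) / Z = (0.0397·1.3848 + 0.210·0.28615 + 0.243·0.21080 + 0.392·0.026527) / 1.9083 = 0.0926 eV.

0.0926 eV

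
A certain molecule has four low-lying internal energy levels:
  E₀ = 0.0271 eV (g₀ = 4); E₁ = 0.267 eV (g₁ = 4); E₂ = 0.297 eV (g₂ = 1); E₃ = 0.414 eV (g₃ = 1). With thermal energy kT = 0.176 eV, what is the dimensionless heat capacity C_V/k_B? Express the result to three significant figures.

Eᵢ/kT = 0.15398, 1.5170, 1.6875, 2.3523.
Z = Σ gᵢe^(−Eᵢ/kT) = 4·e^(−0.15398) + 4·e^(−1.5170) + 1·e^(−1.6875) + 1·e^(−2.3523) = 3.4292 + 0.87748 + 0.18498 + 0.095150 = 4.5868.
⟨E⟩ = 0.091905 eV, ⟨E²⟩ = 0.021300 eV².
C_V/k_B = (⟨E²⟩ − ⟨E⟩²)/(kT)² = (0.021300 − 0.0084465)/0.030976 = 0.415.

0.415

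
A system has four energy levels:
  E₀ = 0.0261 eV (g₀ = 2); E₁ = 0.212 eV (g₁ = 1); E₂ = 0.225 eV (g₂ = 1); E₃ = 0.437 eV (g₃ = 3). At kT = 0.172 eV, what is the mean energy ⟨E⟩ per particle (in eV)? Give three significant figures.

Eᵢ/kT = 0.15174, 1.2326, 1.3081, 2.5407.
Z = Σ gᵢe^(−Eᵢ/kT) = 2·e^(−0.15174) + 1·e^(−1.2326) + 1·e^(−1.3081) + 3·e^(−2.5407) = 1.7184 + 0.29153 + 0.27033 + 0.23643 = 2.5167.
⟨E⟩ = Σ Eᵢ gᵢe^(−Eᵢ/kT) / Z = (0.0261·1.7184 + 0.212·0.29153 + 0.225·0.27033 + 0.437·0.23643) / 2.5167 = 0.108 eV.

0.108 eV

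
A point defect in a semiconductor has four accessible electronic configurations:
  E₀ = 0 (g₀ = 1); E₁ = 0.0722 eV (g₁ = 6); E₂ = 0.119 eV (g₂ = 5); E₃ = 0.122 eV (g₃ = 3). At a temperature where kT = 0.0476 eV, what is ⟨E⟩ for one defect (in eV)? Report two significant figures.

Eᵢ/kT = 0, 1.517, 2.500, 2.563.
Z = Σ gᵢe^(−Eᵢ/kT) = 1·e^(−0) + 6·e^(−1.517) + 5·e^(−2.500) + 3·e^(−2.563) = 1.000 + 1.316 + 0.4104 + 0.2312 = 2.958.
⟨E⟩ = Σ Eᵢ gᵢe^(−Eᵢ/kT) / Z = (0·1.000 + 0.0722·1.316 + 0.119·0.4104 + 0.122·0.2312) / 2.958 = 0.058 eV.

0.058 eV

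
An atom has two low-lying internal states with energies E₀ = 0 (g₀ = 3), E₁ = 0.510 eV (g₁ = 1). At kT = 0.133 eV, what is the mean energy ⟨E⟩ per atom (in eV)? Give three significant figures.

0.00365 eV

Eᵢ/kT = 0, 3.8346.
Z = Σ gᵢe^(−Eᵢ/kT) = 3·e^(−0) + 1·e^(−3.8346) = 3.0000 + 0.021610 = 3.0216.
⟨E⟩ = Σ Eᵢ gᵢe^(−Eᵢ/kT) / Z = (0·3.0000 + 0.510·0.021610) / 3.0216 = 0.00365 eV.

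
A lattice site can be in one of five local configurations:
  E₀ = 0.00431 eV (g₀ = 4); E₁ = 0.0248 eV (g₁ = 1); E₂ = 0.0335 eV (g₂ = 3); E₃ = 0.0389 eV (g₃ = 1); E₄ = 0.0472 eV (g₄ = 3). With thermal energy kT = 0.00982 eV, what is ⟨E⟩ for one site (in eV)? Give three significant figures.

0.00654 eV

Eᵢ/kT = 0.43890, 2.5255, 3.4114, 3.9613, 4.8065.
Z = Σ gᵢe^(−Eᵢ/kT) = 4·e^(−0.43890) + 1·e^(−2.5255) + 3·e^(−3.4114) + 1·e^(−3.9613) + 3·e^(−4.8065) = 2.5790 + 0.080018 + 0.098985 + 0.019038 + 0.024529 = 2.8016.
⟨E⟩ = Σ Eᵢ gᵢe^(−Eᵢ/kT) / Z = (0.00431·2.5790 + 0.0248·0.080018 + 0.0335·0.098985 + 0.0389·0.019038 + 0.0472·0.024529) / 2.8016 = 0.00654 eV.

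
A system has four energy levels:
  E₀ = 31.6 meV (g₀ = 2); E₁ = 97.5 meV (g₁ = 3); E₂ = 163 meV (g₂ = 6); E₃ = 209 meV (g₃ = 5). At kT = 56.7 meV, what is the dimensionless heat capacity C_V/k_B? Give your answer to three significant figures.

1.05

Eᵢ/kT = 0.55732, 1.7196, 2.8748, 3.6861.
Z = Σ gᵢe^(−Eᵢ/kT) = 2·e^(−0.55732) + 3·e^(−1.7196) + 6·e^(−2.8748) + 5·e^(−3.6861) = 1.1455 + 0.53741 + 0.33856 + 0.12535 = 2.1468.
⟨E⟩ = 79.178 meV, ⟨E²⟩ = 9653.1 meV².
C_V/k_B = (⟨E²⟩ − ⟨E⟩²)/(kT)² = (9653.1 − 6269.2)/3214.9 = 1.05.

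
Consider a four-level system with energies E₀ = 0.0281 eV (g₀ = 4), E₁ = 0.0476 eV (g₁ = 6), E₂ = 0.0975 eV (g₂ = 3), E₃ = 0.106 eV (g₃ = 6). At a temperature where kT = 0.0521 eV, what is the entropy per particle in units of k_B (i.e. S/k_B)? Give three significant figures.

2.78

Eᵢ/kT = 0.53935, 0.91363, 1.8714, 2.0345.
Z = Σ gᵢe^(−Eᵢ/kT) = 4·e^(−0.53935) + 6·e^(−0.91363) + 3·e^(−1.8714) + 6·e^(−2.0345) = 2.3325 + 2.4064 + 0.46172 + 0.78448 = 5.9851.
⟨E⟩ = Σ EᵢPᵢ = 0.051505 eV.
S/k_B = ln Z + ⟨E⟩/kT = ln(5.9851) + 0.051505/0.0521 = 1.7893 + 0.98858 = 2.78.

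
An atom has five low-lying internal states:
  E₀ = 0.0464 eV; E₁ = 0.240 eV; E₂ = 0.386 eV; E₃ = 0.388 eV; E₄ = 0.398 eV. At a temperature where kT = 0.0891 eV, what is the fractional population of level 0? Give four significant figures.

0.8497

Eᵢ/kT = 0.520763, 2.69360, 4.33221, 4.35466, 4.46689.
Z = Σ e^(−Eᵢ/kT) = e^(−0.520763) + e^(−2.69360) + e^(−4.33221) + e^(−4.35466) + e^(−4.46689) = 0.594067 + 0.0676370 + 0.0131385 + 0.0128468 + 0.0114830 = 0.699172.
P₀ = e^(−E₀/kT) / Z = 0.594067/0.699172 = 0.8497.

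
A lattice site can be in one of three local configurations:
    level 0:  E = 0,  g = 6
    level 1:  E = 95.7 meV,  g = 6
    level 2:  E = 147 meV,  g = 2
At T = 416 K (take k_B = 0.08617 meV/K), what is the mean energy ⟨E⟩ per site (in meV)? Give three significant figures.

k_BT = 0.08617 × 416 K = 35.847 meV.
Eᵢ/kT = 0, 2.6697, 4.1008.
Z = Σ gᵢe^(−Eᵢ/kT) = 6·e^(−0) + 6·e^(−2.6697) + 2·e^(−4.1008) = 6.0000 + 0.41564 + 0.033119 = 6.4488.
⟨E⟩ = Σ Eᵢ gᵢe^(−Eᵢ/kT) / Z = (0·6.0000 + 95.7·0.41564 + 147·0.033119) / 6.4488 = 6.92 meV.

6.92 meV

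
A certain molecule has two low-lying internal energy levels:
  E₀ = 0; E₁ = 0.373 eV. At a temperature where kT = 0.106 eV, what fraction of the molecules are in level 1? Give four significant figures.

0.02878

Eᵢ/kT = 0, 3.51887.
Z = Σ e^(−Eᵢ/kT) = e^(−0) + e^(−3.51887) = 1.00000 + 0.0296329 = 1.02963.
P₁ = e^(−E₁/kT) / Z = 0.0296329/1.02963 = 0.02878.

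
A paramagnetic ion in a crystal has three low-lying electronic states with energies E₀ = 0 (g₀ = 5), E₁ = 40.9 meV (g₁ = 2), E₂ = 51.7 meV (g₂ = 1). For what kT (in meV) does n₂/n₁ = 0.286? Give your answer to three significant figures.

n₂/n₁ = (g₂/g₁) exp[−(E₂−E₁)/kT] = 0.286.
⇒ (E₂−E₁)/kT = ln((1/2)/0.286) = ln(1.7483) = 0.55864.
kT = 10.8 meV / 0.55864 = 19.3 meV.

19.3 meV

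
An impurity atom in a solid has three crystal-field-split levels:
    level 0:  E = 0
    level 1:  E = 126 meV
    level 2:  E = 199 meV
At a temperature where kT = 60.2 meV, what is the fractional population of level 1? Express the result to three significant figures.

Eᵢ/kT = 0, 2.0930, 3.3056.
Z = Σ e^(−Eᵢ/kT) = e^(−0) + e^(−2.0930) + e^(−3.3056) = 1.0000 + 0.12332 + 0.036677 = 1.1600.
P₁ = e^(−E₁/kT) / Z = 0.12332/1.1600 = 0.106.

0.106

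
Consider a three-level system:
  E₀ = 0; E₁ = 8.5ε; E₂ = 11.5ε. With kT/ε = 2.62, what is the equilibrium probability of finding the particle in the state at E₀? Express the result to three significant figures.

Eᵢ/kT = 0, 3.2443, 4.3893.
Z = Σ e^(−Eᵢ/kT) = e^(−0) + e^(−3.2443) + e^(−4.3893) = 1.0000 + 0.038996 + 0.012409 = 1.0514.
P₀ = e^(−E₀/kT) / Z = 1.0000/1.0514 = 0.951.

0.951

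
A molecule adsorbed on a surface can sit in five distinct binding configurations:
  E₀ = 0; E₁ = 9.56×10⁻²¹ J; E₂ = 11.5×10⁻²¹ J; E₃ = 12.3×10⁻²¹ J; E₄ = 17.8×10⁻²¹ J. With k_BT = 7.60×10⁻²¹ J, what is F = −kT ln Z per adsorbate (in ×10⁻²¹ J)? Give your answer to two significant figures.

Eᵢ/kT = 0, 1.258, 1.513, 1.618, 2.342.
Z = Σ e^(−Eᵢ/kT) = e^(−0) + e^(−1.258) + e^(−1.513) + e^(−1.618) + e^(−2.342) = 1.000 + 0.2842 + 0.2202 + 0.1983 + 0.09614 = 1.799.
F = −kT ln Z = −7.60 × ln(1.799) = −7.60 × 0.5872 = -4.5 ×10⁻²¹ J.

-4.5 ×10⁻²¹ J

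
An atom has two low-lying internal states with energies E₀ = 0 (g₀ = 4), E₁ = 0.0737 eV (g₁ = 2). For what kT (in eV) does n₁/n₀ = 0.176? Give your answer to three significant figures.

n₁/n₀ = (g₁/g₀) exp[−(E₁−E₀)/kT] = 0.176.
⇒ (E₁−E₀)/kT = ln((2/4)/0.176) = ln(2.8409) = 1.0441.
kT = 0.0737 eV / 1.0441 = 0.0706 eV.

0.0706 eV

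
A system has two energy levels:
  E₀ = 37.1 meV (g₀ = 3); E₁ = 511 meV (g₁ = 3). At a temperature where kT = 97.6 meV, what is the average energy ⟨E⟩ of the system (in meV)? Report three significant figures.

40.8 meV

Eᵢ/kT = 0.38012, 5.2357.
Z = Σ gᵢe^(−Eᵢ/kT) = 3·e^(−0.38012) + 3·e^(−5.2357) = 2.0513 + 0.015969 = 2.0673.
⟨E⟩ = Σ Eᵢ gᵢe^(−Eᵢ/kT) / Z = (37.1·2.0513 + 511·0.015969) / 2.0673 = 40.8 meV.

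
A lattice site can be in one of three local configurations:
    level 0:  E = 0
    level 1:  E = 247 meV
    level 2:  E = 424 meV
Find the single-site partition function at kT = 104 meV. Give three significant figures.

Eᵢ/kT = 0, 2.3750, 4.0769.
Z = Σ e^(−Eᵢ/kT) = e^(−0) + e^(−2.3750) + e^(−4.0769) = 1.0000 + 0.093014 + 0.016960 = 1.1100.

Z = 1.11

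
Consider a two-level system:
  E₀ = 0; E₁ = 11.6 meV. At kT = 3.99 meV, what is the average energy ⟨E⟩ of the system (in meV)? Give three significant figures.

Eᵢ/kT = 0, 2.9073.
Z = Σ e^(−Eᵢ/kT) = e^(−0) + e^(−2.9073) = 1.0000 + 0.054623 = 1.0546.
⟨E⟩ = Σ Eᵢ e^(−Eᵢ/kT) / Z = (0·1.0000 + 11.6·0.054623) / 1.0546 = 0.601 meV.

0.601 meV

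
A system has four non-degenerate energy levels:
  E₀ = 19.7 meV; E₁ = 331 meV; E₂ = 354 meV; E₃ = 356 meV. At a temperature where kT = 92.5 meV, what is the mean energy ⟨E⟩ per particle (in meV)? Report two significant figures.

Eᵢ/kT = 0.2130, 3.578, 3.827, 3.849.
Z = Σ e^(−Eᵢ/kT) = e^(−0.2130) + e^(−3.578) + e^(−3.827) + e^(−3.849) = 0.8082 + 0.02793 + 0.02177 + 0.02130 = 0.8792.
⟨E⟩ = Σ Eᵢ e^(−Eᵢ/kT) / Z = (19.7·0.8082 + 331·0.02793 + 354·0.02177 + 356·0.02130) / 0.8792 = 46 meV.

46 meV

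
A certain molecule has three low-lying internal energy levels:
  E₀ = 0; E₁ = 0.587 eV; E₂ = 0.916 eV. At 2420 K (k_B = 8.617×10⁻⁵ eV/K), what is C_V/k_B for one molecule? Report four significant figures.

0.6220

k_BT = 8.617×10⁻⁵ × 2420 K = 0.208531 eV.
Eᵢ/kT = 0, 2.81493, 4.39263.
Z = Σ e^(−Eᵢ/kT) = e^(−0) + e^(−2.81493) + e^(−4.39263) = 1.00000 + 0.0599089 + 0.0123682 = 1.07228.
⟨E⟩ = 0.0433616 eV, ⟨E²⟩ = 0.0289293 eV².
C_V/k_B = (⟨E²⟩ − ⟨E⟩²)/(kT)² = (0.0289293 − 0.00188023)/0.0434852 = 0.6220.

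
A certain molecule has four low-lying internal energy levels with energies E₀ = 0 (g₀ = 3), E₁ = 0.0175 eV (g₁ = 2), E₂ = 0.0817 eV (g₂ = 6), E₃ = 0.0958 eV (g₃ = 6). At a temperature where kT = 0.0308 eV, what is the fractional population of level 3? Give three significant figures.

0.0555

Eᵢ/kT = 0, 0.56818, 2.6526, 3.1104.
Z = Σ gᵢe^(−Eᵢ/kT) = 3·e^(−0) + 2·e^(−0.56818) + 6·e^(−2.6526) + 6·e^(−3.1104) = 3.0000 + 1.1331 + 0.42281 + 0.26750 = 4.8234.
P₃ = g₃ e^(−E₃/kT) / Z = 0.26750/4.8234 = 0.0555.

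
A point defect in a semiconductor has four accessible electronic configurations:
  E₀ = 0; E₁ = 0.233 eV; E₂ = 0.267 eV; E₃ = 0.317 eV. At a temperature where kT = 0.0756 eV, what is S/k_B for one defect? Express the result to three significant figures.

0.369

Eᵢ/kT = 0, 3.0820, 3.5317, 4.1931.
Z = Σ e^(−Eᵢ/kT) = e^(−0) + e^(−3.0820) + e^(−3.5317) + e^(−4.1931) = 1.0000 + 0.045867 + 0.029255 + 0.015099 = 1.0902.
⟨E⟩ = Σ EᵢPᵢ = 0.021358 eV.
S/k_B = ln Z + ⟨E⟩/kT = ln(1.0902) + 0.021358/0.0756 = 0.086361 + 0.28251 = 0.369.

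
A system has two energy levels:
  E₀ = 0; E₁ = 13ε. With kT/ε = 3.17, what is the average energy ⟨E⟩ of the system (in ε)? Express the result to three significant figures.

0.212 ε

Eᵢ/kT = 0, 4.1009.
Z = Σ e^(−Eᵢ/kT) = e^(−0) + e^(−4.1009) = 1.0000 + 0.016558 = 1.0166.
⟨E⟩ = Σ Eᵢ e^(−Eᵢ/kT) / Z = (0·1.0000 + 13·0.016558) / 1.0166 = 0.212 ε.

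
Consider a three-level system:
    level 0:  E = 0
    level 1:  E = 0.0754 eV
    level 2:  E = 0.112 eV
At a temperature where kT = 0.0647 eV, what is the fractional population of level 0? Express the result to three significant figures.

Eᵢ/kT = 0, 1.1654, 1.7311.
Z = Σ e^(−Eᵢ/kT) = e^(−0) + e^(−1.1654) + e^(−1.7311) = 1.0000 + 0.31180 + 0.17709 = 1.4889.
P₀ = e^(−E₀/kT) / Z = 1.0000/1.4889 = 0.672.

0.672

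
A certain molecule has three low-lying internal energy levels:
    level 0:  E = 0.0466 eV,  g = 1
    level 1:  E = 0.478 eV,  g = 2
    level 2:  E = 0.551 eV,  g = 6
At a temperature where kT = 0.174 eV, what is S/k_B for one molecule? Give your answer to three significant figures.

1.32

Eᵢ/kT = 0.26782, 2.7471, 3.1667.
Z = Σ gᵢe^(−Eᵢ/kT) = 1·e^(−0.26782) + 2·e^(−2.7471) + 6·e^(−3.1667) = 0.76505 + 0.12823 + 0.25285 = 1.1461.
⟨E⟩ = Σ EᵢPᵢ = 0.20615 eV.
S/k_B = ln Z + ⟨E⟩/kT = ln(1.1461) + 0.20615/0.174 = 0.13636 + 1.1848 = 1.32.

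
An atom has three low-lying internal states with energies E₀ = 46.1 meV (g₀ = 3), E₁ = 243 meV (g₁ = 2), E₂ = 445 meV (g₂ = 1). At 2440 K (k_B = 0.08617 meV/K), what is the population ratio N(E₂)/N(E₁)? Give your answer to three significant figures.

0.191

k_BT = 0.08617 × 2440 K = 210.25 meV.
n₂/n₁ = (g₂/g₁) exp[−(E₂−E₁)/kT] = (1/2) × exp(−(202 meV)/(210.25 meV)) = (1/2) × exp(-0.96076) = 0.191.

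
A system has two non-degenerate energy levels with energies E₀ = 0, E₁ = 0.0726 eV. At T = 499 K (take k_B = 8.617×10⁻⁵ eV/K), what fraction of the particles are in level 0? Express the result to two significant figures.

0.84

k_BT = 8.617×10⁻⁵ × 499 K = 0.04300 eV.
Eᵢ/kT = 0, 1.688.
Z = Σ e^(−Eᵢ/kT) = e^(−0) + e^(−1.688) = 1.000 + 0.1849 = 1.185.
P₀ = e^(−E₀/kT) / Z = 1.000/1.185 = 0.84.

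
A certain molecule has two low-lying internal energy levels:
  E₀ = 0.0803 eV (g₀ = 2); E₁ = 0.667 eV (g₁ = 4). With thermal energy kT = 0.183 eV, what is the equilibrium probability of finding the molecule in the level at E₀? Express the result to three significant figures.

0.925

Eᵢ/kT = 0.43880, 3.6448.
Z = Σ gᵢe^(−Eᵢ/kT) = 2·e^(−0.43880) + 4·e^(−3.6448) = 1.2896 + 0.10451 = 1.3941.
P₀ = g₀ e^(−E₀/kT) / Z = 1.2896/1.3941 = 0.925.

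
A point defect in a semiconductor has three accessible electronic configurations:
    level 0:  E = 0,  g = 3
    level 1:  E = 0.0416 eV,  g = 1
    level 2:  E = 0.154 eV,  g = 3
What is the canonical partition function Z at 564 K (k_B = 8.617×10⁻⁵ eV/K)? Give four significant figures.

k_BT = 8.617×10⁻⁵ × 564 K = 0.0485999 eV.
Eᵢ/kT = 0, 0.855969, 3.16873.
Z = Σ gᵢe^(−Eᵢ/kT) = 3·e^(−0) + 1·e^(−0.855969) + 3·e^(−3.16873) = 3.00000 + 0.424871 + 0.126171 = 3.55104.

Z = 3.551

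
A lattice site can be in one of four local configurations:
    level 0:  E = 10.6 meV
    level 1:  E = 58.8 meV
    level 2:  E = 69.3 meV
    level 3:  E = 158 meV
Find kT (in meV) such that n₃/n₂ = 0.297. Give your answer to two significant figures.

n₃/n₂ = exp[−(E₃−E₂)/kT] = 0.297.
⇒ (E₃−E₂)/kT = ln(1/0.297) = ln(3.367) = 1.214.
kT = 88.7 meV / 1.214 = 73 meV.

73 meV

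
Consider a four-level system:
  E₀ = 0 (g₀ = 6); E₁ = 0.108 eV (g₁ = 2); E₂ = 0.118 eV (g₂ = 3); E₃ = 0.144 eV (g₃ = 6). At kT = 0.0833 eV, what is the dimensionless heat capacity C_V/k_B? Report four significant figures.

Eᵢ/kT = 0, 1.29652, 1.41657, 1.72869.
Z = Σ gᵢe^(−Eᵢ/kT) = 6·e^(−0) + 2·e^(−1.29652) + 3·e^(−1.41657) + 6·e^(−1.72869) = 6.00000 + 0.546964 + 0.727634 + 1.06510 = 8.33970.
⟨E⟩ = 0.0357696 eV, ⟨E²⟩ = 0.00462814 eV².
C_V/k_B = (⟨E²⟩ − ⟨E⟩²)/(kT)² = (0.00462814 − 0.00127946)/0.00693889 = 0.4826.

0.4826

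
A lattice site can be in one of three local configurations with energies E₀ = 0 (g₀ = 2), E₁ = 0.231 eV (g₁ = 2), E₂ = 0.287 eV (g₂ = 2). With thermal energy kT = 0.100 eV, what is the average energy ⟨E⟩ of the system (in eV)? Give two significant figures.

Eᵢ/kT = 0, 2.310, 2.870.
Z = Σ gᵢe^(−Eᵢ/kT) = 2·e^(−0) + 2·e^(−2.310) + 2·e^(−2.870) = 2.000 + 0.1985 + 0.1134 = 2.312.
⟨E⟩ = Σ Eᵢ gᵢe^(−Eᵢ/kT) / Z = (0·2.000 + 0.231·0.1985 + 0.287·0.1134) / 2.312 = 0.034 eV.

0.034 eV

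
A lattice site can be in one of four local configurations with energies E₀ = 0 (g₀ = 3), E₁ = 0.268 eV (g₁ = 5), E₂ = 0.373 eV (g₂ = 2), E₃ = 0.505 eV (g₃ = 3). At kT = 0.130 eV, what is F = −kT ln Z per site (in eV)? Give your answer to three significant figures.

-0.174 eV

Eᵢ/kT = 0, 2.0615, 2.8692, 3.8846.
Z = Σ gᵢe^(−Eᵢ/kT) = 3·e^(−0) + 5·e^(−2.0615) + 2·e^(−2.8692) + 3·e^(−3.8846) = 3.0000 + 0.63631 + 0.11349 + 0.061668 = 3.8115.
F = −kT ln Z = −0.130 × ln(3.8115) = −0.130 × 1.3380 = -0.174 eV.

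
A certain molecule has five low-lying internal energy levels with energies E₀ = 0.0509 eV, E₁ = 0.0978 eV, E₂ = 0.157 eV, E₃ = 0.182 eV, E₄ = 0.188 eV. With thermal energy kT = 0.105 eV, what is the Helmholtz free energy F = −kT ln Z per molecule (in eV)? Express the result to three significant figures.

Eᵢ/kT = 0.48476, 0.93143, 1.4952, 1.7333, 1.7905.
Z = Σ e^(−Eᵢ/kT) = e^(−0.48476) + e^(−0.93143) + e^(−1.4952) + e^(−1.7333) + e^(−1.7905) = 0.61584 + 0.39399 + 0.22420 + 0.17670 + 0.16688 = 1.5776.
F = −kT ln Z = −0.105 × ln(1.5776) = −0.105 × 0.45590 = -0.0479 eV.

-0.0479 eV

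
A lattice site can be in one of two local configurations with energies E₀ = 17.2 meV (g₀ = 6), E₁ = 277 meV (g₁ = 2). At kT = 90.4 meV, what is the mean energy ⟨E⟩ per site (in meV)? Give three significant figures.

Eᵢ/kT = 0.19027, 3.0642.
Z = Σ gᵢe^(−Eᵢ/kT) = 6·e^(−0.19027) + 2·e^(−3.0642) = 4.9604 + 0.093382 = 5.0538.
⟨E⟩ = Σ Eᵢ gᵢe^(−Eᵢ/kT) / Z = (17.2·4.9604 + 277·0.093382) / 5.0538 = 22.0 meV.

22.0 meV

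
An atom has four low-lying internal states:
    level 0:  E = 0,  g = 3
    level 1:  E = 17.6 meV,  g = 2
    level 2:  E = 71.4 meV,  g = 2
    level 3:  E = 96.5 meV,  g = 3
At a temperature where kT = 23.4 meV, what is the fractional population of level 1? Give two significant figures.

Eᵢ/kT = 0, 0.7521, 3.051, 4.124.
Z = Σ gᵢe^(−Eᵢ/kT) = 3·e^(−0) + 2·e^(−0.7521) + 2·e^(−3.051) + 3·e^(−4.124) = 3.000 + 0.9428 + 0.09462 + 0.04854 = 4.086.
P₁ = g₁ e^(−E₁/kT) / Z = 0.9428/4.086 = 0.23.

0.23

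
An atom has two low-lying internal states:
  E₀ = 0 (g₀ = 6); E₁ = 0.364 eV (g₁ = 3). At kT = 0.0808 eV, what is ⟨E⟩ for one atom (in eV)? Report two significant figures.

Eᵢ/kT = 0, 4.505.
Z = Σ gᵢe^(−Eᵢ/kT) = 6·e^(−0) + 3·e^(−4.505) = 6.000 + 0.03316 = 6.033.
⟨E⟩ = Σ Eᵢ gᵢe^(−Eᵢ/kT) / Z = (0·6.000 + 0.364·0.03316) / 6.033 = 0.0020 eV.

0.0020 eV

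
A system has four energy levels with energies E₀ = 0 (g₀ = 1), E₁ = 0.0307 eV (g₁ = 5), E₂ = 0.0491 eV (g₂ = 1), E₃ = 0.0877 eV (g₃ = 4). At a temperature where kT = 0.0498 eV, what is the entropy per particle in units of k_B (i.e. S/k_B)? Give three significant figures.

2.24

Eᵢ/kT = 0, 0.61647, 0.98594, 1.7610.
Z = Σ gᵢe^(−Eᵢ/kT) = 1·e^(−0) + 5·e^(−0.61647) + 1·e^(−0.98594) + 4·e^(−1.7610) = 1.0000 + 2.6992 + 0.37309 + 0.68749 = 4.7598.
⟨E⟩ = Σ EᵢPᵢ = 0.033925 eV.
S/k_B = ln Z + ⟨E⟩/kT = ln(4.7598) + 0.033925/0.0498 = 1.5602 + 0.68122 = 2.24.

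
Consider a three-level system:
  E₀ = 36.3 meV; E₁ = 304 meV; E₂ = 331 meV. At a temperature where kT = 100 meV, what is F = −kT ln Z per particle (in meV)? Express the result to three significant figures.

Eᵢ/kT = 0.36300, 3.0400, 3.3100.
Z = Σ e^(−Eᵢ/kT) = e^(−0.36300) + e^(−3.0400) + e^(−3.3100) = 0.69559 + 0.047835 + 0.036516 = 0.77994.
F = −kT ln Z = −100 × ln(0.77994) = −100 × -0.24854 = 24.9 meV.

24.9 meV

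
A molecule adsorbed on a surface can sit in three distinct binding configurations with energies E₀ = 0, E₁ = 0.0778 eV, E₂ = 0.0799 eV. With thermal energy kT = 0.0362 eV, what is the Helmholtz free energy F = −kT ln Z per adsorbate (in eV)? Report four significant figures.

-0.007393 eV

Eᵢ/kT = 0, 2.14917, 2.20718.
Z = Σ e^(−Eᵢ/kT) = e^(−0) + e^(−2.14917) + e^(−2.20718) = 1.00000 + 0.116581 + 0.110010 = 1.22659.
F = −kT ln Z = −0.0362 × ln(1.22659) = −0.0362 × 0.204238 = -0.007393 eV.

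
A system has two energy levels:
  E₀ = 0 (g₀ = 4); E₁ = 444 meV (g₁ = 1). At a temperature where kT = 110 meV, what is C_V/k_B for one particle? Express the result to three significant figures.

Eᵢ/kT = 0, 4.0364.
Z = Σ gᵢe^(−Eᵢ/kT) = 4·e^(−0) + 1·e^(−4.0364) = 4.0000 + 0.017661 = 4.0177.
⟨E⟩ = 1.9517 meV, ⟨E²⟩ = 866.57 meV².
C_V/k_B = (⟨E²⟩ − ⟨E⟩²)/(kT)² = (866.57 − 3.8091)/12100 = 0.0713.

0.0713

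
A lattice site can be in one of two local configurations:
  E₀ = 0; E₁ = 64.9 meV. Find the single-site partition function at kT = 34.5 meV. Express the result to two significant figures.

Eᵢ/kT = 0, 1.881.
Z = Σ e^(−Eᵢ/kT) = e^(−0) + e^(−1.881) = 1.000 + 0.1524 = 1.152.

Z = 1.2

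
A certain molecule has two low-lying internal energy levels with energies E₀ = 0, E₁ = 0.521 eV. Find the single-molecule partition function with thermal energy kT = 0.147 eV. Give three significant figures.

Z = 1.03

Eᵢ/kT = 0, 3.5442.
Z = Σ e^(−Eᵢ/kT) = e^(−0) + e^(−3.5442) = 1.0000 + 0.028892 = 1.0289.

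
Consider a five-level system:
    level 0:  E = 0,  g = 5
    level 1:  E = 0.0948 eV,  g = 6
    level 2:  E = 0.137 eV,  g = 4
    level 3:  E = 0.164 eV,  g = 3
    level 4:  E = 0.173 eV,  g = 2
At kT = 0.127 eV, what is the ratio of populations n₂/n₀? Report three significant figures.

0.272

n₂/n₀ = (g₂/g₀) exp[−(E₂−E₀)/kT] = (4/5) × exp(−(0.137 eV)/(0.127 eV)) = (4/5) × exp(-1.0787) = 0.272.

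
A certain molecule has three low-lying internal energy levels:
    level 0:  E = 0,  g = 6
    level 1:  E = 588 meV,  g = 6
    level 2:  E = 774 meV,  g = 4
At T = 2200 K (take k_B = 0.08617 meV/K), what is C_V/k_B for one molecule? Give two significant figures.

0.56

k_BT = 0.08617 × 2200 K = 189.6 meV.
Eᵢ/kT = 0, 3.101, 4.082.
Z = Σ gᵢe^(−Eᵢ/kT) = 6·e^(−0) + 6·e^(−3.101) + 4·e^(−4.082) = 6.000 + 0.2700 + 0.06749 = 6.337.
⟨E⟩ = 33.30 meV, ⟨E²⟩ = 21110 meV².
C_V/k_B = (⟨E²⟩ − ⟨E⟩²)/(kT)² = (21110 − 1109)/35950 = 0.56.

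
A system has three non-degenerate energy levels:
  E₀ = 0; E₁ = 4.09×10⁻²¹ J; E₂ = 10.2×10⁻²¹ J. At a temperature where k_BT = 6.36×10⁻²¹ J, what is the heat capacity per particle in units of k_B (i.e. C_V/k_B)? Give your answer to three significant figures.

Eᵢ/kT = 0, 0.64308, 1.6038.
Z = Σ e^(−Eᵢ/kT) = e^(−0) + e^(−0.64308) + e^(−1.6038) = 1.0000 + 0.52567 + 0.20113 = 1.7268.
⟨E⟩ = 2.4331, ⟨E²⟩ = 17.210.
C_V/k_B = (⟨E²⟩ − ⟨E⟩²)/(kT)² = (17.210 − 5.9200)/40.450 = 0.279.

0.279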